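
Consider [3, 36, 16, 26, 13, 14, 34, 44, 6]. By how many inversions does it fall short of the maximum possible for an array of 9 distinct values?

Maximum inversions for 9 distinct elements is C(9, 2) = 9·8/2 = 36.
Current inversions — for each element, count later smaller elements:
3: 0
36: 6
16: 3
26: 3
13: 1
14: 1
34: 1
44: 1
6: 0
Current total: 0 + 6 + 3 + 3 + 1 + 1 + 1 + 1 + 0 = 16
Shortfall: 36 − 16 = 20

20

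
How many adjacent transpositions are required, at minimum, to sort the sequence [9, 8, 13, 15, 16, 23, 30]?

1 adjacent swap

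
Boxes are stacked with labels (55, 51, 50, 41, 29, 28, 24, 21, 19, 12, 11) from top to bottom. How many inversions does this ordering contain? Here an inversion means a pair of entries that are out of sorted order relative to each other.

55 inversions

For each element, count later entries that are smaller:
55 → 51, 50, 41, 29, 28, 24, 21, 19, 12, 11 → 10
51 → 50, 41, 29, 28, 24, 21, 19, 12, 11 → 9
50 → 41, 29, 28, 24, 21, 19, 12, 11 → 8
41 → 29, 28, 24, 21, 19, 12, 11 → 7
29 → 28, 24, 21, 19, 12, 11 → 6
28 → 24, 21, 19, 12, 11 → 5
24 → 21, 19, 12, 11 → 4
21 → 19, 12, 11 → 3
19 → 12, 11 → 2
12 → 11 → 1
11 → none → 0
Sum: 10 + 9 + 8 + 7 + 6 + 5 + 4 + 3 + 2 + 1 + 0 = 55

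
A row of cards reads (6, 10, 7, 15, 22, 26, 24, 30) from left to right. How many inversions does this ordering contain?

Sweep left to right; for each value list the smaller values that follow it:
6: 0
10: 1
7: 0
15: 0
22: 0
26: 1
24: 0
30: 0
Sum: 0 + 1 + 0 + 0 + 0 + 1 + 0 + 0 = 2

2 inversions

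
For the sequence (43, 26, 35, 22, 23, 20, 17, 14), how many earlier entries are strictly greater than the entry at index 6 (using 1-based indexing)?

5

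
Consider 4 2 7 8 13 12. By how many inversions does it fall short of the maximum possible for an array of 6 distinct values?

Maximum inversions for 6 distinct elements is C(6, 2) = 6·5/2 = 15.
Current inversions — for each element, count later smaller elements:
4: 1
2: 0
7: 0
8: 0
13: 1
12: 0
Current total: 1 + 0 + 0 + 0 + 1 + 0 = 2
Shortfall: 15 − 2 = 13

13 inversions short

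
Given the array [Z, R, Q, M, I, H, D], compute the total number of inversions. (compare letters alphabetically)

21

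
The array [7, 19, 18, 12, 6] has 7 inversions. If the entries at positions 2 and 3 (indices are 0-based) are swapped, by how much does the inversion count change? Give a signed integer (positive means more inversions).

Positions 2 and 3 hold 18 and 12; after swapping, the array is [7, 19, 12, 18, 6].
Sweep left to right; for each value list the smaller values that follow it:
7: 1
19: 3
12: 1
18: 1
6: 0
Sum: 1 + 3 + 1 + 1 + 0 = 6
Change: 6 − 7 = -1

-1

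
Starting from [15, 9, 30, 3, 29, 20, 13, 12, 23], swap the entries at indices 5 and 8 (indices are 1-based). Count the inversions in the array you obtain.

Inversions: 13

Positions 5 and 8 hold 29 and 12; after swapping, the array is [15, 9, 30, 3, 12, 20, 13, 29, 23].
Element-by-element contributions:
15: 4
9: 1
30: 6
3: 0
12: 0
20: 1
13: 0
29: 1
23: 0
Sum: 4 + 1 + 6 + 0 + 0 + 1 + 0 + 1 + 0 = 13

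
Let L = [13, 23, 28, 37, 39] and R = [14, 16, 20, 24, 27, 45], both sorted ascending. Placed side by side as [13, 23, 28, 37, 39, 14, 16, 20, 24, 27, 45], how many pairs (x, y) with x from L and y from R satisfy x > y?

18 split inversions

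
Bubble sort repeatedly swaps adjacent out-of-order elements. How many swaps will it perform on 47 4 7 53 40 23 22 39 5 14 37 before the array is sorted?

Each adjacent swap fixes exactly one inversion, so the minimum swap count equals the number of inversions.
Count inversions — for each element, later elements that are smaller:
47: 4, 7, 40, 23, 22, 39, 5, 14, 37 → 9
4: none → 0
7: 5 → 1
53: 40, 23, 22, 39, 5, 14, 37 → 7
40: 23, 22, 39, 5, 14, 37 → 6
23: 22, 5, 14 → 3
22: 5, 14 → 2
39: 5, 14, 37 → 3
5: none → 0
14: none → 0
37: none → 0
Total inversions: 9 + 0 + 1 + 7 + 6 + 3 + 2 + 3 + 0 + 0 + 0 = 31

There are 31 swaps.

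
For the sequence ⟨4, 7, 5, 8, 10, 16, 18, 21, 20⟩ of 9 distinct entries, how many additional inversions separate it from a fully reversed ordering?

Maximum inversions for 9 distinct elements is C(9, 2) = 9·8/2 = 36.
Current inversions — for each element, count later smaller elements:
4: 0
7: 1
5: 0
8: 0
10: 0
16: 0
18: 0
21: 1
20: 0
Current total: 0 + 1 + 0 + 0 + 0 + 0 + 0 + 1 + 0 = 2
Shortfall: 36 − 2 = 34

34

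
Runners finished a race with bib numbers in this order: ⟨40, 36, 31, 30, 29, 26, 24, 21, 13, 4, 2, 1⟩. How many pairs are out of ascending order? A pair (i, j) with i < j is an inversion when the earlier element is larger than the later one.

66

Element-by-element contributions:
40 → 36, 31, 30, 29, 26, 24, 21, 13, 4, 2, 1 → 11
36 → 31, 30, 29, 26, 24, 21, 13, 4, 2, 1 → 10
31 → 30, 29, 26, 24, 21, 13, 4, 2, 1 → 9
30 → 29, 26, 24, 21, 13, 4, 2, 1 → 8
29 → 26, 24, 21, 13, 4, 2, 1 → 7
26 → 24, 21, 13, 4, 2, 1 → 6
24 → 21, 13, 4, 2, 1 → 5
21 → 13, 4, 2, 1 → 4
13 → 4, 2, 1 → 3
4 → 2, 1 → 2
2 → 1 → 1
1 → none → 0
Sum: 11 + 10 + 9 + 8 + 7 + 6 + 5 + 4 + 3 + 2 + 1 + 0 = 66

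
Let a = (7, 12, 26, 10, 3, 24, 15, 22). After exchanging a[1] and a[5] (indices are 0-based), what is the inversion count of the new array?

Positions 1 and 5 hold 12 and 24; after swapping, the array is [7, 24, 26, 10, 3, 12, 15, 22].
Element-by-element contributions:
7 → 3 → 1
24 → 10, 3, 12, 15, 22 → 5
26 → 10, 3, 12, 15, 22 → 5
10 → 3 → 1
3 → none → 0
12 → none → 0
15 → none → 0
22 → none → 0
Sum: 1 + 5 + 5 + 1 + 0 + 0 + 0 + 0 = 12

12 inversions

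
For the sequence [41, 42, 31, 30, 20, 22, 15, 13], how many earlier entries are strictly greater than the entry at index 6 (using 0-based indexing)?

The element at index 6 is 15.
Elements before it: 41, 42, 31, 30, 20, 22
Those larger than 15: 41, 42, 31, 30, 20, 22

6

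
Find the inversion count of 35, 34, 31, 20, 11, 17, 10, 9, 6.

35 out-of-order pairs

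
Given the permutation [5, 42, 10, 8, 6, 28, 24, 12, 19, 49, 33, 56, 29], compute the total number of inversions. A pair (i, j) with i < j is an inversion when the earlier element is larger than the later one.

21 inversions

Element-by-element contributions:
5 → none → 0
42 → 10, 8, 6, 28, 24, 12, 19, 33, 29 → 9
10 → 8, 6 → 2
8 → 6 → 1
6 → none → 0
28 → 24, 12, 19 → 3
24 → 12, 19 → 2
12 → none → 0
19 → none → 0
49 → 33, 29 → 2
33 → 29 → 1
56 → 29 → 1
29 → none → 0
Sum: 0 + 9 + 2 + 1 + 0 + 3 + 2 + 0 + 0 + 2 + 1 + 1 + 0 = 21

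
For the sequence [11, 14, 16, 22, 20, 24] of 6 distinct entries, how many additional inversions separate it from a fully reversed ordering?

14

Maximum inversions for 6 distinct elements is C(6, 2) = 6·5/2 = 15.
Current inversions — for each element, count later smaller elements:
11: 0
14: 0
16: 0
22: 1
20: 0
24: 0
Current total: 0 + 0 + 0 + 1 + 0 + 0 = 1
Shortfall: 15 − 1 = 14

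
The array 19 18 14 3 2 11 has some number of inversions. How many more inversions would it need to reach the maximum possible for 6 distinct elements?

Maximum inversions for 6 distinct elements is C(6, 2) = 6·5/2 = 15.
Current inversions — for each element, count later smaller elements:
19: 5
18: 4
14: 3
3: 1
2: 0
11: 0
Current total: 5 + 4 + 3 + 1 + 0 + 0 = 13
Shortfall: 15 − 13 = 2

2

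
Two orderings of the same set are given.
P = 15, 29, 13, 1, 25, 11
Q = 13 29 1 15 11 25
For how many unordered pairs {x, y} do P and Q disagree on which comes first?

Assign each item its position (1..6) in the first ordering, then rewrite the second ordering as that position sequence:
positions: 15→1, 29→2, 13→3, 1→4, 25→5, 11→6
second ordering as positions: [3, 2, 4, 1, 6, 5]
Discordant pairs = inversions in this position sequence.
3: 2, 1 → 2
2: 1 → 1
4: 1 → 1
1: 0
6: 5 → 1
5: 0
Total: 2 + 1 + 1 + 0 + 1 + 0 = 5

There are 5 disagreeing pairs.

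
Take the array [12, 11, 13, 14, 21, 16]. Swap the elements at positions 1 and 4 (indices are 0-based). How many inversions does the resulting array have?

Inversions: 7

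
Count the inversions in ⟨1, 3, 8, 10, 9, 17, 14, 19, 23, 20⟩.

Count, for each position, how many later elements it exceeds:
1: 0
3: 0
8: 0
10: 1
9: 0
17: 1
14: 0
19: 0
23: 1
20: 0
Sum: 0 + 0 + 0 + 1 + 0 + 1 + 0 + 0 + 1 + 0 = 3

Out-of-order pairs: 3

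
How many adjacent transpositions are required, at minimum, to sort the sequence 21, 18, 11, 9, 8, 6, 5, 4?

Each adjacent swap fixes exactly one inversion, so the minimum swap count equals the number of inversions.
Count inversions — for each element, later elements that are smaller:
21: 18, 11, 9, 8, 6, 5, 4 → 7
18: 11, 9, 8, 6, 5, 4 → 6
11: 9, 8, 6, 5, 4 → 5
9: 8, 6, 5, 4 → 4
8: 6, 5, 4 → 3
6: 5, 4 → 2
5: 4 → 1
4: none → 0
Total inversions: 7 + 6 + 5 + 4 + 3 + 2 + 1 + 0 = 28

28 swaps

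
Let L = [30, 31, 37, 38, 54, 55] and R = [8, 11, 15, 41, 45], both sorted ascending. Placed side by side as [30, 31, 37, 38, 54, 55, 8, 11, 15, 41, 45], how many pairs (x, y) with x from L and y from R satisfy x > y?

22

Take each right-half value and tally the left-half values above it:
r = 8: 30, 31, 37, 38, 54, 55 → 6
r = 11: 30, 31, 37, 38, 54, 55 → 6
r = 15: 30, 31, 37, 38, 54, 55 → 6
r = 41: 54, 55 → 2
r = 45: 54, 55 → 2
Cross-inversions: 6 + 6 + 6 + 2 + 2 = 22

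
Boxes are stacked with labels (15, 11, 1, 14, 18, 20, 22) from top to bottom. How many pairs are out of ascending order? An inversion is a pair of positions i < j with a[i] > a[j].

4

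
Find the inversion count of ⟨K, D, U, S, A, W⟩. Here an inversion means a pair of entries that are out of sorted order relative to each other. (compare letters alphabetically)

6 out-of-order pairs

Inversion pairs (indices are 1-based):
(1,2): K > D
(1,5): K > A
(2,5): D > A
(3,4): U > S
(3,5): U > A
(4,5): S > A
That's 6 pairs.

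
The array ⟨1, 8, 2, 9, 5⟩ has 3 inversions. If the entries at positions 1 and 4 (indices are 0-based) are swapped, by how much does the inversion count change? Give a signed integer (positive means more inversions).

-1

Positions 1 and 4 hold 8 and 5; after swapping, the array is [1, 5, 2, 9, 8].
Sweep left to right; for each value list the smaller values that follow it:
1: 0
5: 1
2: 0
9: 1
8: 0
Sum: 0 + 1 + 0 + 1 + 0 = 2
Change: 2 − 3 = -1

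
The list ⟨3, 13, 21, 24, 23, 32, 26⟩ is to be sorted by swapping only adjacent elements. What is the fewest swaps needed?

Each adjacent swap fixes exactly one inversion, so the minimum swap count equals the number of inversions.
Count inversions — for each element, later elements that are smaller:
3: none → 0
13: none → 0
21: none → 0
24: 23 → 1
23: none → 0
32: 26 → 1
26: none → 0
Total inversions: 0 + 0 + 0 + 1 + 0 + 1 + 0 = 2

2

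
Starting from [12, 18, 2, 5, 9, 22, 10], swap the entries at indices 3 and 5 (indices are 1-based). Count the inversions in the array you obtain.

12 inversions

Positions 3 and 5 hold 2 and 9; after swapping, the array is [12, 18, 9, 5, 2, 22, 10].
Count, for each position, how many later elements it exceeds:
12: 4
18: 4
9: 2
5: 1
2: 0
22: 1
10: 0
Sum: 4 + 4 + 2 + 1 + 0 + 1 + 0 = 12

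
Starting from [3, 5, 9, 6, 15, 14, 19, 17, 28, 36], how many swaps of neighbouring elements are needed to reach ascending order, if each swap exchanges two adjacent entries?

3 adjacent swaps

Minimum adjacent swaps = number of inversions (each swap of adjacent out-of-order elements removes one inversion and no swap can remove more).
Count inversions — for each element, later elements that are smaller:
3: none → 0
5: none → 0
9: 6 → 1
6: none → 0
15: 14 → 1
14: none → 0
19: 17 → 1
17: none → 0
28: none → 0
36: none → 0
Total inversions: 0 + 0 + 1 + 0 + 1 + 0 + 1 + 0 + 0 + 0 = 3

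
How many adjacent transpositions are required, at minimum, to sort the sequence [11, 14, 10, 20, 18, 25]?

Minimum adjacent swaps = number of inversions (each swap of adjacent out-of-order elements removes one inversion and no swap can remove more).
Count inversions — for each element, later elements that are smaller:
11: 10 → 1
14: 10 → 1
10: none → 0
20: 18 → 1
18: none → 0
25: none → 0
Total inversions: 1 + 1 + 0 + 1 + 0 + 0 = 3

3 swaps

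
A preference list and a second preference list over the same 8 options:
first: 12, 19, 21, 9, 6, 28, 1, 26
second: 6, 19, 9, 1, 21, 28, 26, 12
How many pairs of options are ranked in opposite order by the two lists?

Pairs: 13

Assign each item its position (1..8) in the first ordering, then rewrite the second ordering as that position sequence:
positions: 12→1, 19→2, 21→3, 9→4, 6→5, 28→6, 1→7, 26→8
second ordering as positions: [5, 2, 4, 7, 3, 6, 8, 1]
Discordant pairs = inversions in this position sequence.
5: 2, 4, 3, 1 → 4
2: 1 → 1
4: 3, 1 → 2
7: 3, 6, 1 → 3
3: 1 → 1
6: 1 → 1
8: 1 → 1
1: 0
Total: 4 + 1 + 2 + 3 + 1 + 1 + 1 + 0 = 13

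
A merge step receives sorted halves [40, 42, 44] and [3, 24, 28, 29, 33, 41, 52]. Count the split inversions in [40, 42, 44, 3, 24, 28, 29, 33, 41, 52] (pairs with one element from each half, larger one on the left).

For each element r of the right run, count left-run elements greater than r:
r = 3: 40, 42, 44 → 3
r = 24: 40, 42, 44 → 3
r = 28: 40, 42, 44 → 3
r = 29: 40, 42, 44 → 3
r = 33: 40, 42, 44 → 3
r = 41: 42, 44 → 2
r = 52: none → 0
Cross-inversions: 3 + 3 + 3 + 3 + 3 + 2 + 0 = 17

17 cross-inversions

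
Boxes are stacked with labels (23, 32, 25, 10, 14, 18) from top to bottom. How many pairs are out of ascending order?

10

Inversion pairs (indices are 1-based):
(1,4): 23 > 10
(1,5): 23 > 14
(1,6): 23 > 18
(2,3): 32 > 25
(2,4): 32 > 10
(2,5): 32 > 14
(2,6): 32 > 18
(3,4): 25 > 10
(3,5): 25 > 14
(3,6): 25 > 18
That's 10 pairs.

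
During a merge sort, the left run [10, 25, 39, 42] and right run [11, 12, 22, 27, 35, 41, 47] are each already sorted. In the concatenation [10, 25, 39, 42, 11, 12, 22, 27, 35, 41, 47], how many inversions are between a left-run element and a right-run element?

There are 14 split inversions.

For each element r of the right run, count left-run elements greater than r:
r = 11: 25, 39, 42 → 3
r = 12: 25, 39, 42 → 3
r = 22: 25, 39, 42 → 3
r = 27: 39, 42 → 2
r = 35: 39, 42 → 2
r = 41: 42 → 1
r = 47: none → 0
Cross-inversions: 3 + 3 + 3 + 2 + 2 + 1 + 0 = 14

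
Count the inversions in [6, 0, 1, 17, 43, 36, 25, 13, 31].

11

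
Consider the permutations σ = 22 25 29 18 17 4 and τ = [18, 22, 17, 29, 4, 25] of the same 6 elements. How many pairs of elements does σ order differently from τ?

7

Assign each item its position (1..6) in the first ordering, then rewrite the second ordering as that position sequence:
positions: 22→1, 25→2, 29→3, 18→4, 17→5, 4→6
second ordering as positions: [4, 1, 5, 3, 6, 2]
Discordant pairs = inversions in this position sequence.
4: 1, 3, 2 → 3
1: 0
5: 3, 2 → 2
3: 2 → 1
6: 2 → 1
2: 0
Total: 3 + 0 + 2 + 1 + 1 + 0 = 7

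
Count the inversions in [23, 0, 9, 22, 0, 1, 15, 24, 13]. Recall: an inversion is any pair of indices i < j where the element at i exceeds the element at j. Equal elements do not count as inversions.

15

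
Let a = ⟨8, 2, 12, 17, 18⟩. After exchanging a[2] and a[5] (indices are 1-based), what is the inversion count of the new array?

6

Positions 2 and 5 hold 2 and 18; after swapping, the array is [8, 18, 12, 17, 2].
Sweep left to right; for each value list the smaller values that follow it:
8 → 2 → 1
18 → 12, 17, 2 → 3
12 → 2 → 1
17 → 2 → 1
2 → none → 0
Sum: 1 + 3 + 1 + 1 + 0 = 6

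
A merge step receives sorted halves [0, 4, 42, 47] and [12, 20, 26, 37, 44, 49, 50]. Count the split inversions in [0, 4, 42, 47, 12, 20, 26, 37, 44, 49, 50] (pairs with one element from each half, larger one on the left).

Cross-inversions: 9

Count, for every r in R, how many entries of L exceed r:
r = 12: 42, 47 → 2
r = 20: 42, 47 → 2
r = 26: 42, 47 → 2
r = 37: 42, 47 → 2
r = 44: 47 → 1
r = 49: none → 0
r = 50: none → 0
Cross-inversions: 2 + 2 + 2 + 2 + 1 + 0 + 0 = 9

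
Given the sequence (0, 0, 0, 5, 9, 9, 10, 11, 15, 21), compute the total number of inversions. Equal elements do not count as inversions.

0

Element-by-element contributions:
0: 0
0: 0
0: 0
5: 0
9: 0
9: 0
10: 0
11: 0
15: 0
21: 0
Sum: 0 + 0 + 0 + 0 + 0 + 0 + 0 + 0 + 0 + 0 = 0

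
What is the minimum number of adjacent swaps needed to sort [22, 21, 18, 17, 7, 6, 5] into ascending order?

There are 21 swaps.

Each adjacent swap fixes exactly one inversion, so the minimum swap count equals the number of inversions.
Count inversions — for each element, later elements that are smaller:
22: 21, 18, 17, 7, 6, 5 → 6
21: 18, 17, 7, 6, 5 → 5
18: 17, 7, 6, 5 → 4
17: 7, 6, 5 → 3
7: 6, 5 → 2
6: 5 → 1
5: none → 0
Total inversions: 6 + 5 + 4 + 3 + 2 + 1 + 0 = 21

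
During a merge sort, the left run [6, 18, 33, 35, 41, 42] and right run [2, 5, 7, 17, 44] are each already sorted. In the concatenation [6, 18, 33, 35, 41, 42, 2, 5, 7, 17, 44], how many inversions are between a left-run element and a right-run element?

For each element r of the right run, count left-run elements greater than r:
r = 2: 6, 18, 33, 35, 41, 42 → 6
r = 5: 6, 18, 33, 35, 41, 42 → 6
r = 7: 18, 33, 35, 41, 42 → 5
r = 17: 18, 33, 35, 41, 42 → 5
r = 44: none → 0
Cross-inversions: 6 + 6 + 5 + 5 + 0 = 22

22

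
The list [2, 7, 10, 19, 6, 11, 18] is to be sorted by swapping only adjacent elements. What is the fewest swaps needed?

There are 5 swaps.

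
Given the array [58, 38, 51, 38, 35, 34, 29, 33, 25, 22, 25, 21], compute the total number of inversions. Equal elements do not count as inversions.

61

Sweep left to right; for each value list the smaller values that follow it:
58: 11
38: 8
51: 9
38: 8
35: 7
34: 6
29: 4
33: 4
25: 2
22: 1
25: 1
21: 0
Sum: 11 + 8 + 9 + 8 + 7 + 6 + 4 + 4 + 2 + 1 + 1 + 0 = 61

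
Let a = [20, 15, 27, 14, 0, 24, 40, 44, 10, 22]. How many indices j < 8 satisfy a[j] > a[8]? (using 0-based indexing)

7 such elements

The element at index 8 is 10.
Elements before it: 20, 15, 27, 14, 0, 24, 40, 44
Those larger than 10: 20, 15, 27, 14, 24, 40, 44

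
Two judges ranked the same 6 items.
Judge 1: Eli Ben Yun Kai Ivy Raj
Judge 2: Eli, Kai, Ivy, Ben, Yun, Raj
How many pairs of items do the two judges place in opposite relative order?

There are 4 discordant pairs.

Assign each item its position (1..6) in the first ordering, then rewrite the second ordering as that position sequence:
positions: Eli→1, Ben→2, Yun→3, Kai→4, Ivy→5, Raj→6
second ordering as positions: [1, 4, 5, 2, 3, 6]
Discordant pairs = inversions in this position sequence.
1: 0
4: 2, 3 → 2
5: 2, 3 → 2
2: 0
3: 0
6: 0
Total: 0 + 2 + 2 + 0 + 0 + 0 = 4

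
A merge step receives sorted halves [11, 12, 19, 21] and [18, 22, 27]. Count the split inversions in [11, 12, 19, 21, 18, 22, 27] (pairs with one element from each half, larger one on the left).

There are 2 split inversions.

Count, for every r in R, how many entries of L exceed r:
r = 18: 19, 21 → 2
r = 22: none → 0
r = 27: none → 0
Cross-inversions: 2 + 0 + 0 = 2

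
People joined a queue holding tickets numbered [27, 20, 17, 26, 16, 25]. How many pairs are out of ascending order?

There are 10 inversions.

Inversion pairs (indices are 0-based):
(0,1): 27 > 20
(0,2): 27 > 17
(0,3): 27 > 26
(0,4): 27 > 16
(0,5): 27 > 25
(1,2): 20 > 17
(1,4): 20 > 16
(2,4): 17 > 16
(3,4): 26 > 16
(3,5): 26 > 25
That's 10 pairs.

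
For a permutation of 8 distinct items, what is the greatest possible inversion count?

28 inversions

A reversed (strictly descending) arrangement makes every pair an inversion, giving C(8, 2) inversions.
C(8, 2) = 8·7/2 = 28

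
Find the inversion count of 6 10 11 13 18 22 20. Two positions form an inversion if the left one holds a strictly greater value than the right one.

Listing every pair i<j with a[i]>a[j] (using 1-based positions):
(6,7): 22 > 20
That's 1 pair.

1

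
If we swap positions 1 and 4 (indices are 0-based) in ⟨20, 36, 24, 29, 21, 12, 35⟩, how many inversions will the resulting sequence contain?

There are 6 inversions.

Positions 1 and 4 hold 36 and 21; after swapping, the array is [20, 21, 24, 29, 36, 12, 35].
Sweep left to right; for each value list the smaller values that follow it:
20 → 12 → 1
21 → 12 → 1
24 → 12 → 1
29 → 12 → 1
36 → 12, 35 → 2
12 → none → 0
35 → none → 0
Sum: 1 + 1 + 1 + 1 + 2 + 0 + 0 = 6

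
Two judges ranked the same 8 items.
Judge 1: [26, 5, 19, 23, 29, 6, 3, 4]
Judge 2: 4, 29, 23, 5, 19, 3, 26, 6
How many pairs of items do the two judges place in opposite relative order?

Assign each item its position (1..8) in the first ordering, then rewrite the second ordering as that position sequence:
positions: 26→1, 5→2, 19→3, 23→4, 29→5, 6→6, 3→7, 4→8
second ordering as positions: [8, 5, 4, 2, 3, 7, 1, 6]
Discordant pairs = inversions in this position sequence.
8: 5, 4, 2, 3, 7, 1, 6 → 7
5: 4, 2, 3, 1 → 4
4: 2, 3, 1 → 3
2: 1 → 1
3: 1 → 1
7: 1, 6 → 2
1: 0
6: 0
Total: 7 + 4 + 3 + 1 + 1 + 2 + 0 + 0 = 18

18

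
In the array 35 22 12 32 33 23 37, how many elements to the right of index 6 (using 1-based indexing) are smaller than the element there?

The element at index 6 is 23.
Elements after it: 37
None of them are smaller than 23.

0 such elements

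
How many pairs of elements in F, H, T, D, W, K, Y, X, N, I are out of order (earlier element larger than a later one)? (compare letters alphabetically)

For each element, count later entries that are smaller:
F: 1
H: 1
T: 4
D: 0
W: 3
K: 1
Y: 3
X: 2
N: 1
I: 0
Sum: 1 + 1 + 4 + 0 + 3 + 1 + 3 + 2 + 1 + 0 = 16

Inversions: 16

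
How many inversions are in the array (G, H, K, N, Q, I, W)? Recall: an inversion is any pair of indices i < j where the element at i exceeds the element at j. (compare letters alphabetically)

3 inversions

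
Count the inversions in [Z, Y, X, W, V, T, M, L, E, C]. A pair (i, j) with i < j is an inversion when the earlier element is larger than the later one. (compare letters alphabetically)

Out-of-order pairs: 45

Sweep left to right; for each value list the smaller values that follow it:
Z → Y, X, W, V, T, M, L, E, C → 9
Y → X, W, V, T, M, L, E, C → 8
X → W, V, T, M, L, E, C → 7
W → V, T, M, L, E, C → 6
V → T, M, L, E, C → 5
T → M, L, E, C → 4
M → L, E, C → 3
L → E, C → 2
E → C → 1
C → none → 0
Sum: 9 + 8 + 7 + 6 + 5 + 4 + 3 + 2 + 1 + 0 = 45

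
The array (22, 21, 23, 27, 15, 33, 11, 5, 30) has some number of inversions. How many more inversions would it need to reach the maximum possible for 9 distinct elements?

Maximum inversions for 9 distinct elements is C(9, 2) = 9·8/2 = 36.
Current inversions — for each element, count later smaller elements:
22: 4
21: 3
23: 3
27: 3
15: 2
33: 3
11: 1
5: 0
30: 0
Current total: 4 + 3 + 3 + 3 + 2 + 3 + 1 + 0 + 0 = 19
Shortfall: 36 − 19 = 17

17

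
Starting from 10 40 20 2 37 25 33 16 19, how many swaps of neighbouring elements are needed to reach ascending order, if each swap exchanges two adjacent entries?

Swaps: 19

Each adjacent swap fixes exactly one inversion, so the minimum swap count equals the number of inversions.
Count inversions — for each element, later elements that are smaller:
10: 2 → 1
40: 20, 2, 37, 25, 33, 16, 19 → 7
20: 2, 16, 19 → 3
2: none → 0
37: 25, 33, 16, 19 → 4
25: 16, 19 → 2
33: 16, 19 → 2
16: none → 0
19: none → 0
Total inversions: 1 + 7 + 3 + 0 + 4 + 2 + 2 + 0 + 0 = 19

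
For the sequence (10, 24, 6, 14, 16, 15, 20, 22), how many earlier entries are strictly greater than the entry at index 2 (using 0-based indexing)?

The element at index 2 is 6.
Elements before it: 10, 24
Those larger than 6: 10, 24

2 such elements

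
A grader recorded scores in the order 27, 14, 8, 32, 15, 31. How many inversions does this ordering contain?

6

Out-of-order index pairs (0-indexed):
(0,1): 27 > 14
(0,2): 27 > 8
(0,4): 27 > 15
(1,2): 14 > 8
(3,4): 32 > 15
(3,5): 32 > 31
That's 6 pairs.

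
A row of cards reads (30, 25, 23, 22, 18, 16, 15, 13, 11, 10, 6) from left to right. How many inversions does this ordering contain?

55

Sweep left to right; for each value list the smaller values that follow it:
30 → 25, 23, 22, 18, 16, 15, 13, 11, 10, 6 → 10
25 → 23, 22, 18, 16, 15, 13, 11, 10, 6 → 9
23 → 22, 18, 16, 15, 13, 11, 10, 6 → 8
22 → 18, 16, 15, 13, 11, 10, 6 → 7
18 → 16, 15, 13, 11, 10, 6 → 6
16 → 15, 13, 11, 10, 6 → 5
15 → 13, 11, 10, 6 → 4
13 → 11, 10, 6 → 3
11 → 10, 6 → 2
10 → 6 → 1
6 → none → 0
Sum: 10 + 9 + 8 + 7 + 6 + 5 + 4 + 3 + 2 + 1 + 0 = 55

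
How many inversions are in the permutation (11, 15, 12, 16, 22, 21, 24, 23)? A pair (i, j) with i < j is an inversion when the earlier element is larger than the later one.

3 out-of-order pairs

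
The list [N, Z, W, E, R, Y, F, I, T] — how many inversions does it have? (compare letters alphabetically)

20

For each element, count later entries that are smaller:
N → E, F, I → 3
Z → W, E, R, Y, F, I, T → 7
W → E, R, F, I, T → 5
E → none → 0
R → F, I → 2
Y → F, I, T → 3
F → none → 0
I → none → 0
T → none → 0
Sum: 3 + 7 + 5 + 0 + 2 + 3 + 0 + 0 + 0 = 20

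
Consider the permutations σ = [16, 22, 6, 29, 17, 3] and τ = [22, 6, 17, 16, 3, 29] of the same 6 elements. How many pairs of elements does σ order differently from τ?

Assign each item its position (1..6) in the first ordering, then rewrite the second ordering as that position sequence:
positions: 16→1, 22→2, 6→3, 29→4, 17→5, 3→6
second ordering as positions: [2, 3, 5, 1, 6, 4]
Discordant pairs = inversions in this position sequence.
2: 1 → 1
3: 1 → 1
5: 1, 4 → 2
1: 0
6: 4 → 1
4: 0
Total: 1 + 1 + 2 + 0 + 1 + 0 = 5

5 discordant pairs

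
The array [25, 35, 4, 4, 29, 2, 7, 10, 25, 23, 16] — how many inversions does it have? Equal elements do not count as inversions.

Inversions: 27

For each element, count later entries that are smaller:
25 → 4, 4, 2, 7, 10, 23, 16 → 7
35 → 4, 4, 29, 2, 7, 10, 25, 23, 16 → 9
4 → 2 → 1
4 → 2 → 1
29 → 2, 7, 10, 25, 23, 16 → 6
2 → none → 0
7 → none → 0
10 → none → 0
25 → 23, 16 → 2
23 → 16 → 1
16 → none → 0
Sum: 7 + 9 + 1 + 1 + 6 + 0 + 0 + 0 + 2 + 1 + 0 = 27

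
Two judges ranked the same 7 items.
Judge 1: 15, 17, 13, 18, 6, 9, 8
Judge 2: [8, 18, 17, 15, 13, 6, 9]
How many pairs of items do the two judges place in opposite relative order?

10

Assign each item its position (1..7) in the first ordering, then rewrite the second ordering as that position sequence:
positions: 15→1, 17→2, 13→3, 18→4, 6→5, 9→6, 8→7
second ordering as positions: [7, 4, 2, 1, 3, 5, 6]
Discordant pairs = inversions in this position sequence.
7: 4, 2, 1, 3, 5, 6 → 6
4: 2, 1, 3 → 3
2: 1 → 1
1: 0
3: 0
5: 0
6: 0
Total: 6 + 3 + 1 + 0 + 0 + 0 + 0 = 10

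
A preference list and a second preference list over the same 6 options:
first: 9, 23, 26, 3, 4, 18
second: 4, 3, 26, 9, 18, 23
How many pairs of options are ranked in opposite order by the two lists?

There are 10 pairs.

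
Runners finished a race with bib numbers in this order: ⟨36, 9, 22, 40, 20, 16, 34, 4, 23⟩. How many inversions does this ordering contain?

There are 21 inversions.

For each element, count later entries that are smaller:
36: 7
9: 1
22: 3
40: 5
20: 2
16: 1
34: 2
4: 0
23: 0
Sum: 7 + 1 + 3 + 5 + 2 + 1 + 2 + 0 + 0 = 21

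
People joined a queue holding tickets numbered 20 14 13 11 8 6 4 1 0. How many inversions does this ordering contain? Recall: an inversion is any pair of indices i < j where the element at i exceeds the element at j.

36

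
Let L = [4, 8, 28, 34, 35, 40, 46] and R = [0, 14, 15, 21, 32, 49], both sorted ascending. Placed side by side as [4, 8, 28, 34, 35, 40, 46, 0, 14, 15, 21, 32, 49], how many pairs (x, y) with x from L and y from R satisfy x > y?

Take each right-half value and tally the left-half values above it:
r = 0: 4, 8, 28, 34, 35, 40, 46 → 7
r = 14: 28, 34, 35, 40, 46 → 5
r = 15: 28, 34, 35, 40, 46 → 5
r = 21: 28, 34, 35, 40, 46 → 5
r = 32: 34, 35, 40, 46 → 4
r = 49: none → 0
Cross-inversions: 7 + 5 + 5 + 5 + 4 + 0 = 26

26 split inversions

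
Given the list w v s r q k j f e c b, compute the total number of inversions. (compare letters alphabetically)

Sweep left to right; for each value list the smaller values that follow it:
w → v, s, r, q, k, j, f, e, c, b → 10
v → s, r, q, k, j, f, e, c, b → 9
s → r, q, k, j, f, e, c, b → 8
r → q, k, j, f, e, c, b → 7
q → k, j, f, e, c, b → 6
k → j, f, e, c, b → 5
j → f, e, c, b → 4
f → e, c, b → 3
e → c, b → 2
c → b → 1
b → none → 0
Sum: 10 + 9 + 8 + 7 + 6 + 5 + 4 + 3 + 2 + 1 + 0 = 55

Out-of-order pairs: 55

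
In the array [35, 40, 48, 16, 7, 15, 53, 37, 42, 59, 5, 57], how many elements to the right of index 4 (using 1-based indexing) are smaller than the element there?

3

The element at index 4 is 16.
Elements after it: 7, 15, 53, 37, 42, 59, 5, 57
Those smaller than 16: 7, 15, 5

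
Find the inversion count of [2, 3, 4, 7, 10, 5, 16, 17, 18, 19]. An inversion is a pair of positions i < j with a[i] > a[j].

2

Sweep left to right; for each value list the smaller values that follow it:
2: 0
3: 0
4: 0
7: 1
10: 1
5: 0
16: 0
17: 0
18: 0
19: 0
Sum: 0 + 0 + 0 + 1 + 1 + 0 + 0 + 0 + 0 + 0 = 2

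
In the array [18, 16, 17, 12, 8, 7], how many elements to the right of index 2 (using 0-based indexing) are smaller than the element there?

3

The element at index 2 is 17.
Elements after it: 12, 8, 7
Those smaller than 17: 12, 8, 7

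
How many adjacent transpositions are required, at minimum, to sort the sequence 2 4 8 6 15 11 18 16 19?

Minimum adjacent swaps = number of inversions (each swap of adjacent out-of-order elements removes one inversion and no swap can remove more).
Count inversions — for each element, later elements that are smaller:
2: none → 0
4: none → 0
8: 6 → 1
6: none → 0
15: 11 → 1
11: none → 0
18: 16 → 1
16: none → 0
19: none → 0
Total inversions: 0 + 0 + 1 + 0 + 1 + 0 + 1 + 0 + 0 = 3

3 adjacent swaps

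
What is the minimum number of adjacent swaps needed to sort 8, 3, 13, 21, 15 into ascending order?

Minimum adjacent swaps = number of inversions (each swap of adjacent out-of-order elements removes one inversion and no swap can remove more).
Count inversions — for each element, later elements that are smaller:
8: 3 → 1
3: none → 0
13: none → 0
21: 15 → 1
15: none → 0
Total inversions: 1 + 0 + 0 + 1 + 0 = 2

Swaps: 2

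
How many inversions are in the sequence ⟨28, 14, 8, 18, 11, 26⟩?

8

Sweep left to right; for each value list the smaller values that follow it:
28 → 14, 8, 18, 11, 26 → 5
14 → 8, 11 → 2
8 → none → 0
18 → 11 → 1
11 → none → 0
26 → none → 0
Sum: 5 + 2 + 0 + 1 + 0 + 0 = 8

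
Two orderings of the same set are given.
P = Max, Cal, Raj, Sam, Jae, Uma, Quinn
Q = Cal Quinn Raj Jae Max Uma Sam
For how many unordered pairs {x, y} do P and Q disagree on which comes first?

Assign each item its position (1..7) in the first ordering, then rewrite the second ordering as that position sequence:
positions: Max→1, Cal→2, Raj→3, Sam→4, Jae→5, Uma→6, Quinn→7
second ordering as positions: [2, 7, 3, 5, 1, 6, 4]
Discordant pairs = inversions in this position sequence.
2: 1 → 1
7: 3, 5, 1, 6, 4 → 5
3: 1 → 1
5: 1, 4 → 2
1: 0
6: 4 → 1
4: 0
Total: 1 + 5 + 1 + 2 + 0 + 1 + 0 = 10

10 disagreeing pairs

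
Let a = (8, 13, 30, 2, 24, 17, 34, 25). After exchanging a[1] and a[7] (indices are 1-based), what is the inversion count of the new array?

17 inversions

Positions 1 and 7 hold 8 and 34; after swapping, the array is [34, 13, 30, 2, 24, 17, 8, 25].
Element-by-element contributions:
34 → 13, 30, 2, 24, 17, 8, 25 → 7
13 → 2, 8 → 2
30 → 2, 24, 17, 8, 25 → 5
2 → none → 0
24 → 17, 8 → 2
17 → 8 → 1
8 → none → 0
25 → none → 0
Sum: 7 + 2 + 5 + 0 + 2 + 1 + 0 + 0 = 17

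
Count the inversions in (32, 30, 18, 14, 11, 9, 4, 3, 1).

36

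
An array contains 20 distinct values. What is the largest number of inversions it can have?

190 inversions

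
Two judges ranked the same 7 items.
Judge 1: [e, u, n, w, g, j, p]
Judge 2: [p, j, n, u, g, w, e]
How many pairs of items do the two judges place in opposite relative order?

Discordant pairs: 17

Assign each item its position (1..7) in the first ordering, then rewrite the second ordering as that position sequence:
positions: e→1, u→2, n→3, w→4, g→5, j→6, p→7
second ordering as positions: [7, 6, 3, 2, 5, 4, 1]
Discordant pairs = inversions in this position sequence.
7: 6, 3, 2, 5, 4, 1 → 6
6: 3, 2, 5, 4, 1 → 5
3: 2, 1 → 2
2: 1 → 1
5: 4, 1 → 2
4: 1 → 1
1: 0
Total: 6 + 5 + 2 + 1 + 2 + 1 + 0 = 17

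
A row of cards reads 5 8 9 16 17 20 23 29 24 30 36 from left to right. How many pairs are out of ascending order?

There is 1 inversion.

Element-by-element contributions:
5 → none → 0
8 → none → 0
9 → none → 0
16 → none → 0
17 → none → 0
20 → none → 0
23 → none → 0
29 → 24 → 1
24 → none → 0
30 → none → 0
36 → none → 0
Sum: 0 + 0 + 0 + 0 + 0 + 0 + 0 + 1 + 0 + 0 + 0 = 1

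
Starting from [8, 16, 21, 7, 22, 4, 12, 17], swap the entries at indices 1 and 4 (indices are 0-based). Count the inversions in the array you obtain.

Positions 1 and 4 hold 16 and 22; after swapping, the array is [8, 22, 21, 7, 16, 4, 12, 17].
Sweep left to right; for each value list the smaller values that follow it:
8: 2
22: 6
21: 5
7: 1
16: 2
4: 0
12: 0
17: 0
Sum: 2 + 6 + 5 + 1 + 2 + 0 + 0 + 0 = 16

Inversions: 16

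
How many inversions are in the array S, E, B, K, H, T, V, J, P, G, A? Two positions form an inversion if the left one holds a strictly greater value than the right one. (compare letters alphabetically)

For each element, count later entries that are smaller:
S → E, B, K, H, J, P, G, A → 8
E → B, A → 2
B → A → 1
K → H, J, G, A → 4
H → G, A → 2
T → J, P, G, A → 4
V → J, P, G, A → 4
J → G, A → 2
P → G, A → 2
G → A → 1
A → none → 0
Sum: 8 + 2 + 1 + 4 + 2 + 4 + 4 + 2 + 2 + 1 + 0 = 30

Inversions: 30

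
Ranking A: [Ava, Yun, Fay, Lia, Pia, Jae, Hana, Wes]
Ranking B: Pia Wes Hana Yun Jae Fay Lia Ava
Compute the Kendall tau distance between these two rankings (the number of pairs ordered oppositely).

21

Assign each item its position (1..8) in the first ordering, then rewrite the second ordering as that position sequence:
positions: Ava→1, Yun→2, Fay→3, Lia→4, Pia→5, Jae→6, Hana→7, Wes→8
second ordering as positions: [5, 8, 7, 2, 6, 3, 4, 1]
Discordant pairs = inversions in this position sequence.
5: 2, 3, 4, 1 → 4
8: 7, 2, 6, 3, 4, 1 → 6
7: 2, 6, 3, 4, 1 → 5
2: 1 → 1
6: 3, 4, 1 → 3
3: 1 → 1
4: 1 → 1
1: 0
Total: 4 + 6 + 5 + 1 + 3 + 1 + 1 + 0 = 21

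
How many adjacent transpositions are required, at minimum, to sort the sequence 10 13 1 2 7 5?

Each adjacent swap fixes exactly one inversion, so the minimum swap count equals the number of inversions.
Count inversions — for each element, later elements that are smaller:
10: 1, 2, 7, 5 → 4
13: 1, 2, 7, 5 → 4
1: none → 0
2: none → 0
7: 5 → 1
5: none → 0
Total inversions: 4 + 4 + 0 + 0 + 1 + 0 = 9

Swaps: 9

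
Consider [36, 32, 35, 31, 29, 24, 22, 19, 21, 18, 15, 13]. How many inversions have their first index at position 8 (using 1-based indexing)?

The element at index 8 is 19.
Elements after it: 21, 18, 15, 13
Those smaller than 19: 18, 15, 13

3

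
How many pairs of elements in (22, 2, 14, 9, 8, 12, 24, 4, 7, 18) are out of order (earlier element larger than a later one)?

23

Sweep left to right; for each value list the smaller values that follow it:
22 → 2, 14, 9, 8, 12, 4, 7, 18 → 8
2 → none → 0
14 → 9, 8, 12, 4, 7 → 5
9 → 8, 4, 7 → 3
8 → 4, 7 → 2
12 → 4, 7 → 2
24 → 4, 7, 18 → 3
4 → none → 0
7 → none → 0
18 → none → 0
Sum: 8 + 0 + 5 + 3 + 2 + 2 + 3 + 0 + 0 + 0 = 23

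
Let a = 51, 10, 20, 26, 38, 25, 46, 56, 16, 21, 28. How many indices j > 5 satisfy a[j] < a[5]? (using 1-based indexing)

4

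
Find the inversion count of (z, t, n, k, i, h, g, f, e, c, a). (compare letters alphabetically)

Out-of-order pairs: 55

Sweep left to right; for each value list the smaller values that follow it:
z: 10
t: 9
n: 8
k: 7
i: 6
h: 5
g: 4
f: 3
e: 2
c: 1
a: 0
Sum: 10 + 9 + 8 + 7 + 6 + 5 + 4 + 3 + 2 + 1 + 0 = 55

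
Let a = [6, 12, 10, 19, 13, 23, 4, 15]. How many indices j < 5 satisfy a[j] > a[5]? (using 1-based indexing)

1

The element at index 5 is 13.
Elements before it: 6, 12, 10, 19
Those larger than 13: 19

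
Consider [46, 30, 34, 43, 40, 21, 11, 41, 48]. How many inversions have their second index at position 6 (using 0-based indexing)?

The element at index 6 is 11.
Elements before it: 46, 30, 34, 43, 40, 21
Those larger than 11: 46, 30, 34, 43, 40, 21

6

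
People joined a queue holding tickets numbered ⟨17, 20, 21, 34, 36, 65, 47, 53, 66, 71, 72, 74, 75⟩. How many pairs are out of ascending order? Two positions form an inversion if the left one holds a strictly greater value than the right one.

2

Element-by-element contributions:
17 → none → 0
20 → none → 0
21 → none → 0
34 → none → 0
36 → none → 0
65 → 47, 53 → 2
47 → none → 0
53 → none → 0
66 → none → 0
71 → none → 0
72 → none → 0
74 → none → 0
75 → none → 0
Sum: 0 + 0 + 0 + 0 + 0 + 2 + 0 + 0 + 0 + 0 + 0 + 0 + 0 = 2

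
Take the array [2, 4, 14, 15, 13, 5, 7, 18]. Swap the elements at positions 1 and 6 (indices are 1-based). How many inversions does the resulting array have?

11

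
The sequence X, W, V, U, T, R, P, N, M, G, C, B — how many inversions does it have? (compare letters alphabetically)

For each element, count later entries that are smaller:
X → W, V, U, T, R, P, N, M, G, C, B → 11
W → V, U, T, R, P, N, M, G, C, B → 10
V → U, T, R, P, N, M, G, C, B → 9
U → T, R, P, N, M, G, C, B → 8
T → R, P, N, M, G, C, B → 7
R → P, N, M, G, C, B → 6
P → N, M, G, C, B → 5
N → M, G, C, B → 4
M → G, C, B → 3
G → C, B → 2
C → B → 1
B → none → 0
Sum: 11 + 10 + 9 + 8 + 7 + 6 + 5 + 4 + 3 + 2 + 1 + 0 = 66

There are 66 inversions.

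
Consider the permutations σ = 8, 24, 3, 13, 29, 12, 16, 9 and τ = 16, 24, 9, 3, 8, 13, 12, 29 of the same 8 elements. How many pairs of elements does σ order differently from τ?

There are 14 discordant pairs.

Assign each item its position (1..8) in the first ordering, then rewrite the second ordering as that position sequence:
positions: 8→1, 24→2, 3→3, 13→4, 29→5, 12→6, 16→7, 9→8
second ordering as positions: [7, 2, 8, 3, 1, 4, 6, 5]
Discordant pairs = inversions in this position sequence.
7: 2, 3, 1, 4, 6, 5 → 6
2: 1 → 1
8: 3, 1, 4, 6, 5 → 5
3: 1 → 1
1: 0
4: 0
6: 5 → 1
5: 0
Total: 6 + 1 + 5 + 1 + 0 + 0 + 1 + 0 = 14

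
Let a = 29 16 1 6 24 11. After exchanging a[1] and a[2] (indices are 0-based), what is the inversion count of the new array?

Positions 1 and 2 hold 16 and 1; after swapping, the array is [29, 1, 16, 6, 24, 11].
For each element, count later entries that are smaller:
29 → 1, 16, 6, 24, 11 → 5
1 → none → 0
16 → 6, 11 → 2
6 → none → 0
24 → 11 → 1
11 → none → 0
Sum: 5 + 0 + 2 + 0 + 1 + 0 = 8

Inversions: 8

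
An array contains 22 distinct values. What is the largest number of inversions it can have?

There are 231 inversions.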